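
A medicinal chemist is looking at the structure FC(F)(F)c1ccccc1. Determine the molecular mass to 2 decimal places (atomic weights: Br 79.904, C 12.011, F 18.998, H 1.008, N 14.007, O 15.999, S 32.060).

First, the molecular formula is C7H5F3 (counting implicit H from valence).
  C: 7 × 12.011 = 84.077
  F: 3 × 18.998 = 56.994
  H: 5 × 1.008 = 5.040
Sum: 7×12.011 + 3×18.998 + 5×1.008 = 146.111 → 146.11 g/mol.

146.11 g/mol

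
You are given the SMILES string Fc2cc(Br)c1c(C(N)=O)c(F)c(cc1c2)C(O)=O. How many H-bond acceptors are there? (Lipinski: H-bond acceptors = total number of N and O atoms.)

4

N atoms: 1; O atoms: 3.
Lipinski HBA = 1 + 3 = 4.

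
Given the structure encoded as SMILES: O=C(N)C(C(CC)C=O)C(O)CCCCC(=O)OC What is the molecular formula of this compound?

Walk through each heavy atom and fill implicit hydrogens from standard valence (C 4, N 3, O 2, S 2, halogen 1):
  atom 1: O, bond orders sum to 2 (valence 2) → 0 H
  atom 2: C, bond orders sum to 4 (valence 4) → 0 H
  atom 3: N, bond orders sum to 1 (valence 3) → 2 H
  atom 4: C, bond orders sum to 3 (valence 4) → 1 H
  atom 5: C, bond orders sum to 3 (valence 4) → 1 H
  atom 6: C, bond orders sum to 2 (valence 4) → 2 H
  atom 7: C, bond orders sum to 1 (valence 4) → 3 H
  atom 8: C, bond orders sum to 3 (valence 4) → 1 H
  atom 9: O, bond orders sum to 2 (valence 2) → 0 H
  atom 10: C, bond orders sum to 3 (valence 4) → 1 H
  atom 11: O, bond orders sum to 1 (valence 2) → 1 H
  atom 12: C, bond orders sum to 2 (valence 4) → 2 H
  atom 13: C, bond orders sum to 2 (valence 4) → 2 H
  atom 14: C, bond orders sum to 2 (valence 4) → 2 H
  atom 15: C, bond orders sum to 2 (valence 4) → 2 H
  atom 16: C, bond orders sum to 4 (valence 4) → 0 H
  atom 17: O, bond orders sum to 2 (valence 2) → 0 H
  atom 18: O, bond orders sum to 2 (valence 2) → 0 H
  atom 19: C, bond orders sum to 1 (valence 4) → 3 H
Totals → C:13, H:23, N:1, O:5.
In Hill order: C13H23NO5.

C13H23NO5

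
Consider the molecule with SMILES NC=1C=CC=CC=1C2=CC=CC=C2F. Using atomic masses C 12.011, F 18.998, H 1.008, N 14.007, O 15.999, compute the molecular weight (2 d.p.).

187.22 g/mol

First, the molecular formula is C12H10FN (counting implicit H from valence).
  C: 12 × 12.011 = 144.132
  F: 1 × 18.998 = 18.998
  H: 10 × 1.008 = 10.080
  N: 1 × 14.007 = 14.007
Sum: 12×12.011 + 1×18.998 + 10×1.008 + 1×14.007 = 187.217 → 187.22 g/mol.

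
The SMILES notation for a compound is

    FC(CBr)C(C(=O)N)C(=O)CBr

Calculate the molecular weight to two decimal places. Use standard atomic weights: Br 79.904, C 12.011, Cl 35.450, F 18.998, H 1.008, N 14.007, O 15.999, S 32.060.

First, the molecular formula is C6H8Br2FNO2 (counting implicit H from valence).
  Br: 2 × 79.904 = 159.808
  C: 6 × 12.011 = 72.066
  F: 1 × 18.998 = 18.998
  H: 8 × 1.008 = 8.064
  N: 1 × 14.007 = 14.007
  O: 2 × 15.999 = 31.998
Sum: 2×79.904 + 6×12.011 + 1×18.998 + 8×1.008 + 1×14.007 + 2×15.999 = 304.941 → 304.94 g/mol.

304.94 g/mol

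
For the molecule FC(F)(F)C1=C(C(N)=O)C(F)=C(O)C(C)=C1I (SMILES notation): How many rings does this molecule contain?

In SMILES, each pair of matching ring-closure digits denotes one ring-closing bond; the number of such bonds equals the number of independent rings.
Ring-closure bonds here: 1.

1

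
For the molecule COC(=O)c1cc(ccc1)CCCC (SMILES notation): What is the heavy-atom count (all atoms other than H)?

Every atom symbol written in the SMILES (organic subset) is one heavy atom; implicit H are not written.
Heavy atoms by element → C:12, O:2.
Total: 14.

14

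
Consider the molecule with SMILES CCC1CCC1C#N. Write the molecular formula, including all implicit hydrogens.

Walk through each heavy atom and fill implicit hydrogens from standard valence (C 4, N 3, O 2, S 2, halogen 1):
  atom 1: C, bond orders sum to 1 (valence 4) → 3 H
  atom 2: C, bond orders sum to 2 (valence 4) → 2 H
  atom 3: C, bond orders sum to 3 (valence 4) → 1 H
  atom 4: C, bond orders sum to 2 (valence 4) → 2 H
  atom 5: C, bond orders sum to 2 (valence 4) → 2 H
  atom 6: C, bond orders sum to 3 (valence 4) → 1 H
  atom 7: C, bond orders sum to 4 (valence 4) → 0 H
  atom 8: N, bond orders sum to 3 (valence 3) → 0 H
Totals → C:7, H:11, N:1.

C7H11N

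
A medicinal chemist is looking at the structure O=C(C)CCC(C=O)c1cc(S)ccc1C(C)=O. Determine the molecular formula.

Walk through each heavy atom and fill implicit hydrogens from standard valence (C 4, N 3, O 2, S 2, halogen 1); for lowercase aromatic atoms, an aromatic c carries 1 H when it has two neighbours and 0 H with three, and aromatic n carries 0 H:
  atom 1: O, bond orders sum to 2 (valence 2) → 0 H
  atom 2: C, bond orders sum to 4 (valence 4) → 0 H
  atom 3: C, bond orders sum to 1 (valence 4) → 3 H
  atom 4: C, bond orders sum to 2 (valence 4) → 2 H
  atom 5: C, bond orders sum to 2 (valence 4) → 2 H
  atom 6: C, bond orders sum to 3 (valence 4) → 1 H
  atom 7: C, bond orders sum to 3 (valence 4) → 1 H
  atom 8: O, bond orders sum to 2 (valence 2) → 0 H
  atom 9: aromatic c, 3 neighbours → 0 H
  atom 10: aromatic c, 2 neighbours → 1 H
  atom 11: aromatic c, 3 neighbours → 0 H
  atom 12: S, bond orders sum to 1 (valence 2) → 1 H
  atom 13: aromatic c, 2 neighbours → 1 H
  atom 14: aromatic c, 2 neighbours → 1 H
  atom 15: aromatic c, 3 neighbours → 0 H
  atom 16: C, bond orders sum to 4 (valence 4) → 0 H
  atom 17: C, bond orders sum to 1 (valence 4) → 3 H
  atom 18: O, bond orders sum to 2 (valence 2) → 0 H
Totals → C:14, H:16, O:3, S:1.
In Hill order: C14H16O3S.

C14H16O3S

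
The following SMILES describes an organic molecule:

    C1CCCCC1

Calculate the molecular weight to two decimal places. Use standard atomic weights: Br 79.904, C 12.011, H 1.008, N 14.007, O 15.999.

First, the molecular formula is C6H12 (counting implicit H from valence).
  C: 6 × 12.011 = 72.066
  H: 12 × 1.008 = 12.096
Sum: 6×12.011 + 12×1.008 = 84.162 → 84.16 g/mol.

84.16 g/mol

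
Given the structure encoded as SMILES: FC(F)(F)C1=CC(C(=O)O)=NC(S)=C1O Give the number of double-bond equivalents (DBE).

5

Degree of unsaturation = (number of rings) + (number of π bonds).
Ring closures in the SMILES: 1.
π bonds: 4 double bonds (each 1 DoU) → 4 DoU from unsaturation.
Total DoU = 1 + 4 = 5.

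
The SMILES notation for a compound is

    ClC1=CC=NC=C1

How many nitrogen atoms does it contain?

Scan the SMILES for N atoms (remember two-letter symbols like Cl and Br are single atoms).
Nitrogen count: 1.

1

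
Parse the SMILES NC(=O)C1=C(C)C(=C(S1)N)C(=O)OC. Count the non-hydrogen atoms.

Every atom symbol written in the SMILES (organic subset) is one heavy atom; implicit H are not written.
Heavy atoms by element → C:8, N:2, O:3, S:1.
Total: 14.

14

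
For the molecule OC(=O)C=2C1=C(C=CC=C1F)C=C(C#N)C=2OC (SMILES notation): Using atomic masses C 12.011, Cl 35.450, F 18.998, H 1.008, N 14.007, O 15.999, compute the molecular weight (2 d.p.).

245.21 g/mol

First, the molecular formula is C13H8FNO3 (counting implicit H from valence).
  C: 13 × 12.011 = 156.143
  F: 1 × 18.998 = 18.998
  H: 8 × 1.008 = 8.064
  N: 1 × 14.007 = 14.007
  O: 3 × 15.999 = 47.997
Sum: 13×12.011 + 1×18.998 + 8×1.008 + 1×14.007 + 3×15.999 = 245.209 → 245.21 g/mol.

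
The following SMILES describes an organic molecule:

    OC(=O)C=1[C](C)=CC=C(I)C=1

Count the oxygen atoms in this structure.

Scan the SMILES for O atoms (remember two-letter symbols like Cl and Br are single atoms).
Oxygen count: 2.

2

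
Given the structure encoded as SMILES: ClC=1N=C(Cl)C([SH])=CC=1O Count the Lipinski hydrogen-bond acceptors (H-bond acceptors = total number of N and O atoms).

2

N atoms: 1; O atoms: 1.
Lipinski HBA = 1 + 1 = 2.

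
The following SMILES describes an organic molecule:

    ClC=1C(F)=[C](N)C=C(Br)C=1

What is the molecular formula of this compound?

C6H4BrClFN

Walk through each heavy atom and fill implicit hydrogens from standard valence (C 4, N 3, O 2, S 2, halogen 1):
  atom 1: Cl (halogen, monovalent) → 0 H
  atom 2: C, bond orders sum to 4 (valence 4) → 0 H
  atom 3: C, bond orders sum to 4 (valence 4) → 0 H
  atom 4: F (halogen, monovalent) → 0 H
  atom 5: C with explicit H count 0
  atom 6: N, bond orders sum to 1 (valence 3) → 2 H
  atom 7: C, bond orders sum to 3 (valence 4) → 1 H
  atom 8: C, bond orders sum to 4 (valence 4) → 0 H
  atom 9: Br (halogen, monovalent) → 0 H
  atom 10: C, bond orders sum to 3 (valence 4) → 1 H
Totals → C:6, H:4, Br:1, Cl:1, F:1, N:1.
In Hill order: C6H4BrClFN.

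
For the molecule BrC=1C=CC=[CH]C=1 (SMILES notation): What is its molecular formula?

Walk through each heavy atom and fill implicit hydrogens from standard valence (C 4, N 3, O 2, S 2, halogen 1):
  atom 1: Br (halogen, monovalent) → 0 H
  atom 2: C, bond orders sum to 4 (valence 4) → 0 H
  atom 3: C, bond orders sum to 3 (valence 4) → 1 H
  atom 4: C, bond orders sum to 3 (valence 4) → 1 H
  atom 5: C, bond orders sum to 3 (valence 4) → 1 H
  atom 6: C with explicit H count 1
  atom 7: C, bond orders sum to 3 (valence 4) → 1 H
Totals → C:6, H:5, Br:1.
In Hill order: C6H5Br.

C6H5Br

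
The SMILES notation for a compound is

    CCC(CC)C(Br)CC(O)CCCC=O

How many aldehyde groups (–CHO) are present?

The aldehyde motif appears at heavy-atom position 14 in the SMILES.
Other groups present: 1 hydroxyl.
Aldehyde count: 1.

1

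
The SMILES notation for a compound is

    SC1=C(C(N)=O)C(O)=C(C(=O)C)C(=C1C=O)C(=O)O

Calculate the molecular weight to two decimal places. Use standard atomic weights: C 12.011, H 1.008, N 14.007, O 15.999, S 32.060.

283.25 g/mol

First, the molecular formula is C11H9NO6S (counting implicit H from valence).
  C: 11 × 12.011 = 132.121
  H: 9 × 1.008 = 9.072
  N: 1 × 14.007 = 14.007
  O: 6 × 15.999 = 95.994
  S: 1 × 32.060 = 32.060
Sum: 11×12.011 + 9×1.008 + 1×14.007 + 6×15.999 + 1×32.060 = 283.254 → 283.25 g/mol.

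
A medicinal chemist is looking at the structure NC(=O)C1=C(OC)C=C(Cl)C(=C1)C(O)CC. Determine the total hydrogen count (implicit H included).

14

Walk through each heavy atom and fill implicit hydrogens from standard valence (C 4, N 3, O 2, S 2, halogen 1):
  atom 1: N, bond orders sum to 1 (valence 3) → 2 H
  atom 2: C, bond orders sum to 4 (valence 4) → 0 H
  atom 3: O, bond orders sum to 2 (valence 2) → 0 H
  atom 4: C, bond orders sum to 4 (valence 4) → 0 H
  atom 5: C, bond orders sum to 4 (valence 4) → 0 H
  atom 6: O, bond orders sum to 2 (valence 2) → 0 H
  atom 7: C, bond orders sum to 1 (valence 4) → 3 H
  atom 8: C, bond orders sum to 3 (valence 4) → 1 H
  atom 9: C, bond orders sum to 4 (valence 4) → 0 H
  atom 10: Cl (halogen, monovalent) → 0 H
  atom 11: C, bond orders sum to 4 (valence 4) → 0 H
  atom 12: C, bond orders sum to 3 (valence 4) → 1 H
  atom 13: C, bond orders sum to 3 (valence 4) → 1 H
  atom 14: O, bond orders sum to 1 (valence 2) → 1 H
  atom 15: C, bond orders sum to 2 (valence 4) → 2 H
  atom 16: C, bond orders sum to 1 (valence 4) → 3 H
Total hydrogens: 14.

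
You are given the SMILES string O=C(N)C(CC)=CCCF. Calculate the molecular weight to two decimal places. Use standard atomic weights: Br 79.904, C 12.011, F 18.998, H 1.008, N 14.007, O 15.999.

145.18 g/mol

First, the molecular formula is C7H12FNO (counting implicit H from valence).
  C: 7 × 12.011 = 84.077
  F: 1 × 18.998 = 18.998
  H: 12 × 1.008 = 12.096
  N: 1 × 14.007 = 14.007
  O: 1 × 15.999 = 15.999
Sum: 7×12.011 + 1×18.998 + 12×1.008 + 1×14.007 + 1×15.999 = 145.177 → 145.18 g/mol.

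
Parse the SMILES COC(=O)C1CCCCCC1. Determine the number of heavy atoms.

11

Every atom symbol written in the SMILES (organic subset) is one heavy atom; implicit H are not written.
Heavy atoms by element → C:9, O:2.
Total: 11.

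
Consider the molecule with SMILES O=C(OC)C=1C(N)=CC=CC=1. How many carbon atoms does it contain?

8

Count every carbon token in the SMILES (each C, including those in ring-closure positions and inside branches).
Carbon count: 8.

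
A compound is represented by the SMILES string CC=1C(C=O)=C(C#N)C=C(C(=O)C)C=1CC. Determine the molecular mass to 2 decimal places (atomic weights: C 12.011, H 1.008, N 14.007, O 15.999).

215.25 g/mol

First, the molecular formula is C13H13NO2 (counting implicit H from valence).
  C: 13 × 12.011 = 156.143
  H: 13 × 1.008 = 13.104
  N: 1 × 14.007 = 14.007
  O: 2 × 15.999 = 31.998
Sum: 13×12.011 + 13×1.008 + 1×14.007 + 2×15.999 = 215.252 → 215.25 g/mol.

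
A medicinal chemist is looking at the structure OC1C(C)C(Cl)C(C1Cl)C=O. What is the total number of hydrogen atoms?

10

Walk through each heavy atom and fill implicit hydrogens from standard valence (C 4, N 3, O 2, S 2, halogen 1):
  atom 1: O, bond orders sum to 1 (valence 2) → 1 H
  atom 2: C, bond orders sum to 3 (valence 4) → 1 H
  atom 3: C, bond orders sum to 3 (valence 4) → 1 H
  atom 4: C, bond orders sum to 1 (valence 4) → 3 H
  atom 5: C, bond orders sum to 3 (valence 4) → 1 H
  atom 6: Cl (halogen, monovalent) → 0 H
  atom 7: C, bond orders sum to 3 (valence 4) → 1 H
  atom 8: C, bond orders sum to 3 (valence 4) → 1 H
  atom 9: Cl (halogen, monovalent) → 0 H
  atom 10: C, bond orders sum to 3 (valence 4) → 1 H
  atom 11: O, bond orders sum to 2 (valence 2) → 0 H
Total hydrogens: 10.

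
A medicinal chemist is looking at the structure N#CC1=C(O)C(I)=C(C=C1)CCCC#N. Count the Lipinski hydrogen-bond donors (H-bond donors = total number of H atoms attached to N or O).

1

Donors: find every N or O and count the H atoms it carries.
  atom 1 (N): bond orders sum to 3 → 0 H
  atom 5 (O): bond orders sum to 1 → 1 H
  atom 15 (N): bond orders sum to 3 → 0 H
Lipinski HBD = 1.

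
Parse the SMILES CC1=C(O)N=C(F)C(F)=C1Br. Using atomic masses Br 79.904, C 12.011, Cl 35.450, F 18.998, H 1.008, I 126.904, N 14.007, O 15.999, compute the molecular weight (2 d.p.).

224.00 g/mol

First, the molecular formula is C6H4BrF2NO (counting implicit H from valence).
  Br: 1 × 79.904 = 79.904
  C: 6 × 12.011 = 72.066
  F: 2 × 18.998 = 37.996
  H: 4 × 1.008 = 4.032
  N: 1 × 14.007 = 14.007
  O: 1 × 15.999 = 15.999
Sum: 1×79.904 + 6×12.011 + 2×18.998 + 4×1.008 + 1×14.007 + 1×15.999 = 224.004 → 224.00 g/mol.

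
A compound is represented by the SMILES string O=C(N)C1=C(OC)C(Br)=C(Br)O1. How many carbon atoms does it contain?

Count every carbon token in the SMILES (each C, including those in ring-closure positions and inside branches).
Carbon count: 6.

6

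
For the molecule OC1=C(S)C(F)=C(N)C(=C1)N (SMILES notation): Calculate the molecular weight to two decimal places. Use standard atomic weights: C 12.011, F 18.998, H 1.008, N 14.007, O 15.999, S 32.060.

174.19 g/mol

First, the molecular formula is C6H7FN2OS (counting implicit H from valence).
  C: 6 × 12.011 = 72.066
  F: 1 × 18.998 = 18.998
  H: 7 × 1.008 = 7.056
  N: 2 × 14.007 = 28.014
  O: 1 × 15.999 = 15.999
  S: 1 × 32.060 = 32.060
Sum: 6×12.011 + 1×18.998 + 7×1.008 + 2×14.007 + 1×15.999 + 1×32.060 = 174.193 → 174.19 g/mol.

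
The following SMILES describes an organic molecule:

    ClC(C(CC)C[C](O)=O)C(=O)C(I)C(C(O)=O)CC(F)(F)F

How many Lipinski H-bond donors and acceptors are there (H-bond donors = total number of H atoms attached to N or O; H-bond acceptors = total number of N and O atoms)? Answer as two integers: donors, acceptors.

Donors: find every N or O and count the H atoms it carries.
  atom 8 (O): bond orders sum to 1 → 1 H
  atom 9 (O): bond orders sum to 2 → 0 H
  atom 11 (O): bond orders sum to 2 → 0 H
  atom 16 (O): bond orders sum to 1 → 1 H
  atom 17 (O): bond orders sum to 2 → 0 H
Lipinski HBD = 2.
Acceptors: N atoms = 0, O atoms = 5 → HBA = 5.

2, 5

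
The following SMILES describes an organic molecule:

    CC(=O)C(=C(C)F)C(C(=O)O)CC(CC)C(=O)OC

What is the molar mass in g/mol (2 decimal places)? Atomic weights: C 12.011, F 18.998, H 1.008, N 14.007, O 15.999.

274.29 g/mol

First, the molecular formula is C13H19FO5 (counting implicit H from valence).
  C: 13 × 12.011 = 156.143
  F: 1 × 18.998 = 18.998
  H: 19 × 1.008 = 19.152
  O: 5 × 15.999 = 79.995
Sum: 13×12.011 + 1×18.998 + 19×1.008 + 5×15.999 = 274.288 → 274.29 g/mol.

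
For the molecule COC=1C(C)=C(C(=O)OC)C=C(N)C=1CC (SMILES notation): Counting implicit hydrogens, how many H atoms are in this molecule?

17

Walk through each heavy atom and fill implicit hydrogens from standard valence (C 4, N 3, O 2, S 2, halogen 1):
  atom 1: C, bond orders sum to 1 (valence 4) → 3 H
  atom 2: O, bond orders sum to 2 (valence 2) → 0 H
  atom 3: C, bond orders sum to 4 (valence 4) → 0 H
  atom 4: C, bond orders sum to 4 (valence 4) → 0 H
  atom 5: C, bond orders sum to 1 (valence 4) → 3 H
  atom 6: C, bond orders sum to 4 (valence 4) → 0 H
  atom 7: C, bond orders sum to 4 (valence 4) → 0 H
  atom 8: O, bond orders sum to 2 (valence 2) → 0 H
  atom 9: O, bond orders sum to 2 (valence 2) → 0 H
  atom 10: C, bond orders sum to 1 (valence 4) → 3 H
  atom 11: C, bond orders sum to 3 (valence 4) → 1 H
  atom 12: C, bond orders sum to 4 (valence 4) → 0 H
  atom 13: N, bond orders sum to 1 (valence 3) → 2 H
  atom 14: C, bond orders sum to 4 (valence 4) → 0 H
  atom 15: C, bond orders sum to 2 (valence 4) → 2 H
  atom 16: C, bond orders sum to 1 (valence 4) → 3 H
Total hydrogens: 17.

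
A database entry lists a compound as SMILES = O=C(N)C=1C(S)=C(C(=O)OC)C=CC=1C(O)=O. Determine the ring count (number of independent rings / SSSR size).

In SMILES, each pair of matching ring-closure digits denotes one ring-closing bond; the number of such bonds equals the number of independent rings.
Ring-closure bonds here: 1.

1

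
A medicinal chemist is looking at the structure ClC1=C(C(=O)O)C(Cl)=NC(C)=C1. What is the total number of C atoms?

7

Count every carbon token in the SMILES (each C, including those in ring-closure positions and inside branches).
Carbon count: 7.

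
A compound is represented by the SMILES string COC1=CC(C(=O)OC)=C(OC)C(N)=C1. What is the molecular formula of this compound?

C10H13NO4

Walk through each heavy atom and fill implicit hydrogens from standard valence (C 4, N 3, O 2, S 2, halogen 1):
  atom 1: C, bond orders sum to 1 (valence 4) → 3 H
  atom 2: O, bond orders sum to 2 (valence 2) → 0 H
  atom 3: C, bond orders sum to 4 (valence 4) → 0 H
  atom 4: C, bond orders sum to 3 (valence 4) → 1 H
  atom 5: C, bond orders sum to 4 (valence 4) → 0 H
  atom 6: C, bond orders sum to 4 (valence 4) → 0 H
  atom 7: O, bond orders sum to 2 (valence 2) → 0 H
  atom 8: O, bond orders sum to 2 (valence 2) → 0 H
  atom 9: C, bond orders sum to 1 (valence 4) → 3 H
  atom 10: C, bond orders sum to 4 (valence 4) → 0 H
  atom 11: O, bond orders sum to 2 (valence 2) → 0 H
  atom 12: C, bond orders sum to 1 (valence 4) → 3 H
  atom 13: C, bond orders sum to 4 (valence 4) → 0 H
  atom 14: N, bond orders sum to 1 (valence 3) → 2 H
  atom 15: C, bond orders sum to 3 (valence 4) → 1 H
Totals → C:10, H:13, N:1, O:4.
In Hill order: C10H13NO4.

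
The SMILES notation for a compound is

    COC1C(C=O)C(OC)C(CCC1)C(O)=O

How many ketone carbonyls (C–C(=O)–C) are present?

0

Scan the SMILES for the ketone motif — none present.
Groups that are present: 1 aldehyde, 1 carboxylic acid, 2 ether.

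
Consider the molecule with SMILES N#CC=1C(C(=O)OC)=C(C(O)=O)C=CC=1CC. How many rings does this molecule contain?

In SMILES, each pair of matching ring-closure digits denotes one ring-closing bond; the number of such bonds equals the number of independent rings.
Ring-closure bonds here: 1.

1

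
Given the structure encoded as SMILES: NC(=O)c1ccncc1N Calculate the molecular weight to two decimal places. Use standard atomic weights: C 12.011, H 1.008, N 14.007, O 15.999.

137.14 g/mol

First, the molecular formula is C6H7N3O (counting implicit H from valence).
  C: 6 × 12.011 = 72.066
  H: 7 × 1.008 = 7.056
  N: 3 × 14.007 = 42.021
  O: 1 × 15.999 = 15.999
Sum: 6×12.011 + 7×1.008 + 3×14.007 + 1×15.999 = 137.142 → 137.14 g/mol.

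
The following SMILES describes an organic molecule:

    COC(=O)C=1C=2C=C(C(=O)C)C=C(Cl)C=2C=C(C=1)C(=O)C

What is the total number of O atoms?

4

Scan the SMILES for O atoms (remember two-letter symbols like Cl and Br are single atoms).
Oxygen count: 4.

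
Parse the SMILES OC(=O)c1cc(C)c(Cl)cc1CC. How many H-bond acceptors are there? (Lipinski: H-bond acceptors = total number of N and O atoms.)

2

N atoms: 0; O atoms: 2.
Lipinski HBA = 0 + 2 = 2.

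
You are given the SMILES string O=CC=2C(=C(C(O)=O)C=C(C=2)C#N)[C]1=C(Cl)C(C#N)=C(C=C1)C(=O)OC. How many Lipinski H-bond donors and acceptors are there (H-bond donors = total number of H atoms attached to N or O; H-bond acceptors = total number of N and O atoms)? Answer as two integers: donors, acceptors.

1, 7

Donors: find every N or O and count the H atoms it carries.
  atom 1 (O): bond orders sum to 2 → 0 H
  atom 7 (O): bond orders sum to 1 → 1 H
  atom 8 (O): bond orders sum to 2 → 0 H
  atom 13 (N): bond orders sum to 3 → 0 H
  atom 19 (N): bond orders sum to 3 → 0 H
  atom 24 (O): bond orders sum to 2 → 0 H
  atom 25 (O): bond orders sum to 2 → 0 H
Lipinski HBD = 1.
Acceptors: N atoms = 2, O atoms = 5 → HBA = 7.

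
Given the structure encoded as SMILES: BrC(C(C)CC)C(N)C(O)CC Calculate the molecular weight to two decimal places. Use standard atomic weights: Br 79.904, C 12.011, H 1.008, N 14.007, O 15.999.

First, the molecular formula is C9H20BrNO (counting implicit H from valence).
  Br: 1 × 79.904 = 79.904
  C: 9 × 12.011 = 108.099
  H: 20 × 1.008 = 20.160
  N: 1 × 14.007 = 14.007
  O: 1 × 15.999 = 15.999
Sum: 1×79.904 + 9×12.011 + 20×1.008 + 1×14.007 + 1×15.999 = 238.169 → 238.17 g/mol.

238.17 g/mol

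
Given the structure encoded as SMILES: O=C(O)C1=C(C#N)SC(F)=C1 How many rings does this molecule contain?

In SMILES, each pair of matching ring-closure digits denotes one ring-closing bond; the number of such bonds equals the number of independent rings.
Ring-closure bonds here: 1.

1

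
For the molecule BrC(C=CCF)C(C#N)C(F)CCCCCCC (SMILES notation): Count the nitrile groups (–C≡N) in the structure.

1

The nitrile motif appears at heavy-atom position 8 in the SMILES.
Other groups present: 1 alkene.
Nitrile count: 1.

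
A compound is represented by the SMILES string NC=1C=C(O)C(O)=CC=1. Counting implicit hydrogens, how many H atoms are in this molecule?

Walk through each heavy atom and fill implicit hydrogens from standard valence (C 4, N 3, O 2, S 2, halogen 1):
  atom 1: N, bond orders sum to 1 (valence 3) → 2 H
  atom 2: C, bond orders sum to 4 (valence 4) → 0 H
  atom 3: C, bond orders sum to 3 (valence 4) → 1 H
  atom 4: C, bond orders sum to 4 (valence 4) → 0 H
  atom 5: O, bond orders sum to 1 (valence 2) → 1 H
  atom 6: C, bond orders sum to 4 (valence 4) → 0 H
  atom 7: O, bond orders sum to 1 (valence 2) → 1 H
  atom 8: C, bond orders sum to 3 (valence 4) → 1 H
  atom 9: C, bond orders sum to 3 (valence 4) → 1 H
Total hydrogens: 7.

7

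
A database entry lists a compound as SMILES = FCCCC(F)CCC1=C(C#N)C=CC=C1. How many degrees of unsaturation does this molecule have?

Molecular formula: C13H15F2N.
DoU = (2C + 2 + N − H − X) / 2, where X is the halogen count and O/S are ignored.
    = (2·13 + 2 + 1 − 15 − 2) / 2 = 12 / 2 = 6.

6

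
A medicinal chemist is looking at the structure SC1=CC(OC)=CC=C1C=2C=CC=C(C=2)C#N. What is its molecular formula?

Walk through each heavy atom and fill implicit hydrogens from standard valence (C 4, N 3, O 2, S 2, halogen 1):
  atom 1: S, bond orders sum to 1 (valence 2) → 1 H
  atom 2: C, bond orders sum to 4 (valence 4) → 0 H
  atom 3: C, bond orders sum to 3 (valence 4) → 1 H
  atom 4: C, bond orders sum to 4 (valence 4) → 0 H
  atom 5: O, bond orders sum to 2 (valence 2) → 0 H
  atom 6: C, bond orders sum to 1 (valence 4) → 3 H
  atom 7: C, bond orders sum to 3 (valence 4) → 1 H
  atom 8: C, bond orders sum to 3 (valence 4) → 1 H
  atom 9: C, bond orders sum to 4 (valence 4) → 0 H
  atom 10: C, bond orders sum to 4 (valence 4) → 0 H
  atom 11: C, bond orders sum to 3 (valence 4) → 1 H
  atom 12: C, bond orders sum to 3 (valence 4) → 1 H
  atom 13: C, bond orders sum to 3 (valence 4) → 1 H
  atom 14: C, bond orders sum to 4 (valence 4) → 0 H
  atom 15: C, bond orders sum to 3 (valence 4) → 1 H
  atom 16: C, bond orders sum to 4 (valence 4) → 0 H
  atom 17: N, bond orders sum to 3 (valence 3) → 0 H
Totals → C:14, H:11, N:1, O:1, S:1.

C14H11NOS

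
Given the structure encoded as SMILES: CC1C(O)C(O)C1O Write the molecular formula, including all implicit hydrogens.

Walk through each heavy atom and fill implicit hydrogens from standard valence (C 4, N 3, O 2, S 2, halogen 1):
  atom 1: C, bond orders sum to 1 (valence 4) → 3 H
  atom 2: C, bond orders sum to 3 (valence 4) → 1 H
  atom 3: C, bond orders sum to 3 (valence 4) → 1 H
  atom 4: O, bond orders sum to 1 (valence 2) → 1 H
  atom 5: C, bond orders sum to 3 (valence 4) → 1 H
  atom 6: O, bond orders sum to 1 (valence 2) → 1 H
  atom 7: C, bond orders sum to 3 (valence 4) → 1 H
  atom 8: O, bond orders sum to 1 (valence 2) → 1 H
Totals → C:5, H:10, O:3.

C5H10O3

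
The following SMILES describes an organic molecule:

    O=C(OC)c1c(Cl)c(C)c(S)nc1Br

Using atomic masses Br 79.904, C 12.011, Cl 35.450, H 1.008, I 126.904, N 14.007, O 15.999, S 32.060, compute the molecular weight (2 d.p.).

First, the molecular formula is C8H7BrClNO2S (counting implicit H from valence).
  Br: 1 × 79.904 = 79.904
  C: 8 × 12.011 = 96.088
  Cl: 1 × 35.450 = 35.450
  H: 7 × 1.008 = 7.056
  N: 1 × 14.007 = 14.007
  O: 2 × 15.999 = 31.998
  S: 1 × 32.060 = 32.060
Sum: 1×79.904 + 8×12.011 + 1×35.450 + 7×1.008 + 1×14.007 + 2×15.999 + 1×32.060 = 296.563 → 296.56 g/mol.

296.56 g/mol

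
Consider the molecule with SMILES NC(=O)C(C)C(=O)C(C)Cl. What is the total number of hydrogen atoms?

10

Walk through each heavy atom and fill implicit hydrogens from standard valence (C 4, N 3, O 2, S 2, halogen 1):
  atom 1: N, bond orders sum to 1 (valence 3) → 2 H
  atom 2: C, bond orders sum to 4 (valence 4) → 0 H
  atom 3: O, bond orders sum to 2 (valence 2) → 0 H
  atom 4: C, bond orders sum to 3 (valence 4) → 1 H
  atom 5: C, bond orders sum to 1 (valence 4) → 3 H
  atom 6: C, bond orders sum to 4 (valence 4) → 0 H
  atom 7: O, bond orders sum to 2 (valence 2) → 0 H
  atom 8: C, bond orders sum to 3 (valence 4) → 1 H
  atom 9: C, bond orders sum to 1 (valence 4) → 3 H
  atom 10: Cl (halogen, monovalent) → 0 H
Total hydrogens: 10.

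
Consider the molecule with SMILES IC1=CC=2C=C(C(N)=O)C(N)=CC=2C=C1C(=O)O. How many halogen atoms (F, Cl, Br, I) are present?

1

Halogen atoms appear at heavy-atom position 1 (1×I).
Other groups present: 1 amide, 1 carboxylic acid, 1 primary amine.
Halogen count: 1.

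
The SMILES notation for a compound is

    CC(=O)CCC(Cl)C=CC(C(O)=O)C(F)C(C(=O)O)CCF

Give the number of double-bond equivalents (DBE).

Molecular formula: C14H19ClF2O5.
DoU = (2C + 2 + N − H − X) / 2, where X is the halogen count and O/S are ignored.
    = (2·14 + 2 + 0 − 19 − 3) / 2 = 8 / 2 = 4.

4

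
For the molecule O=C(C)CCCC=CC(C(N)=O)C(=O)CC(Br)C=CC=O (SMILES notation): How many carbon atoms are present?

15

Count every carbon token in the SMILES (each C, including those in ring-closure positions and inside branches).
Carbon count: 15.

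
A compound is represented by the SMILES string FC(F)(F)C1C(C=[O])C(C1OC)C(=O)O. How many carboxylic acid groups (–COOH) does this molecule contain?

The carboxylic acid motif appears at heavy-atom position 13 in the SMILES.
Other groups present: 1 aldehyde, 1 ether.
Carboxylic acid count: 1.

1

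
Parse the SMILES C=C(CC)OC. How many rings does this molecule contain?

In SMILES, each pair of matching ring-closure digits denotes one ring-closing bond; the number of such bonds equals the number of independent rings.
Ring-closure bonds here: 0.

0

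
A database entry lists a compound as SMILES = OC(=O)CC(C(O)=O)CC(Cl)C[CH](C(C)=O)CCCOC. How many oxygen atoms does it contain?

6

Scan the SMILES for O atoms (remember two-letter symbols like Cl and Br are single atoms).
Oxygen count: 6.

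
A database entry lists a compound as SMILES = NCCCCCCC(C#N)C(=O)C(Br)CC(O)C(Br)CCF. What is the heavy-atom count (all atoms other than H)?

22

Every atom symbol written in the SMILES (organic subset) is one heavy atom; implicit H are not written.
Heavy atoms by element → Br:2, C:15, F:1, N:2, O:2.
Total: 22.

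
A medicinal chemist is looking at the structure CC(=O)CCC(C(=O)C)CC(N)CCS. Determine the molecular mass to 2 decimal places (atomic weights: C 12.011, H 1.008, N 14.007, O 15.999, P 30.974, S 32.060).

231.35 g/mol

First, the molecular formula is C11H21NO2S (counting implicit H from valence).
  C: 11 × 12.011 = 132.121
  H: 21 × 1.008 = 21.168
  N: 1 × 14.007 = 14.007
  O: 2 × 15.999 = 31.998
  S: 1 × 32.060 = 32.060
Sum: 11×12.011 + 21×1.008 + 1×14.007 + 2×15.999 + 1×32.060 = 231.354 → 231.35 g/mol.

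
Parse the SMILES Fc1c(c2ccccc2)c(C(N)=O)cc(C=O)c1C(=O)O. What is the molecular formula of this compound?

Walk through each heavy atom and fill implicit hydrogens from standard valence (C 4, N 3, O 2, S 2, halogen 1); for lowercase aromatic atoms, an aromatic c carries 1 H when it has two neighbours and 0 H with three, and aromatic n carries 0 H:
  atom 1: F (halogen, monovalent) → 0 H
  atom 2: aromatic c, 3 neighbours → 0 H
  atom 3: aromatic c, 3 neighbours → 0 H
  atom 4: aromatic c, 3 neighbours → 0 H
  atom 5: aromatic c, 2 neighbours → 1 H
  atom 6: aromatic c, 2 neighbours → 1 H
  atom 7: aromatic c, 2 neighbours → 1 H
  atom 8: aromatic c, 2 neighbours → 1 H
  atom 9: aromatic c, 2 neighbours → 1 H
  atom 10: aromatic c, 3 neighbours → 0 H
  atom 11: C, bond orders sum to 4 (valence 4) → 0 H
  atom 12: N, bond orders sum to 1 (valence 3) → 2 H
  atom 13: O, bond orders sum to 2 (valence 2) → 0 H
  atom 14: aromatic c, 2 neighbours → 1 H
  atom 15: aromatic c, 3 neighbours → 0 H
  atom 16: C, bond orders sum to 3 (valence 4) → 1 H
  atom 17: O, bond orders sum to 2 (valence 2) → 0 H
  atom 18: aromatic c, 3 neighbours → 0 H
  atom 19: C, bond orders sum to 4 (valence 4) → 0 H
  atom 20: O, bond orders sum to 2 (valence 2) → 0 H
  atom 21: O, bond orders sum to 1 (valence 2) → 1 H
Totals → C:15, H:10, F:1, N:1, O:4.
In Hill order: C15H10FNO4.

C15H10FNO4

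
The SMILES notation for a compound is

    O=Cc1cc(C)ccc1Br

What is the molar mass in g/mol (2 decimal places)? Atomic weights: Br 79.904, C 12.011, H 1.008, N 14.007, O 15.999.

199.05 g/mol

First, the molecular formula is C8H7BrO (counting implicit H from valence).
  Br: 1 × 79.904 = 79.904
  C: 8 × 12.011 = 96.088
  H: 7 × 1.008 = 7.056
  O: 1 × 15.999 = 15.999
Sum: 1×79.904 + 8×12.011 + 7×1.008 + 1×15.999 = 199.047 → 199.05 g/mol.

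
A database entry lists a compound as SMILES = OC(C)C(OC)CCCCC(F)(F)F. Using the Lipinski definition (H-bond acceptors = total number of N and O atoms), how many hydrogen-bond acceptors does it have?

2

N atoms: 0; O atoms: 2.
Lipinski HBA = 0 + 2 = 2.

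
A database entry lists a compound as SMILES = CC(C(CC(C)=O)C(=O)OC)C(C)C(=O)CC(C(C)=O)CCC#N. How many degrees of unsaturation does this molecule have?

6

Molecular formula: C18H27NO5.
DoU = (2C + 2 + N − H − X) / 2, where X is the halogen count and O/S are ignored.
    = (2·18 + 2 + 1 − 27 − 0) / 2 = 12 / 2 = 6.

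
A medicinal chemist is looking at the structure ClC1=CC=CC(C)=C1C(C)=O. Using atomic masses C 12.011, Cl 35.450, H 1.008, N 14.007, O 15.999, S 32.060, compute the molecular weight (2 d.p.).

168.62 g/mol

First, the molecular formula is C9H9ClO (counting implicit H from valence).
  C: 9 × 12.011 = 108.099
  Cl: 1 × 35.450 = 35.450
  H: 9 × 1.008 = 9.072
  O: 1 × 15.999 = 15.999
Sum: 9×12.011 + 1×35.450 + 9×1.008 + 1×15.999 = 168.620 → 168.62 g/mol.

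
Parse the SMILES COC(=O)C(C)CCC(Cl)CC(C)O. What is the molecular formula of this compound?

Walk through each heavy atom and fill implicit hydrogens from standard valence (C 4, N 3, O 2, S 2, halogen 1):
  atom 1: C, bond orders sum to 1 (valence 4) → 3 H
  atom 2: O, bond orders sum to 2 (valence 2) → 0 H
  atom 3: C, bond orders sum to 4 (valence 4) → 0 H
  atom 4: O, bond orders sum to 2 (valence 2) → 0 H
  atom 5: C, bond orders sum to 3 (valence 4) → 1 H
  atom 6: C, bond orders sum to 1 (valence 4) → 3 H
  atom 7: C, bond orders sum to 2 (valence 4) → 2 H
  atom 8: C, bond orders sum to 2 (valence 4) → 2 H
  atom 9: C, bond orders sum to 3 (valence 4) → 1 H
  atom 10: Cl (halogen, monovalent) → 0 H
  atom 11: C, bond orders sum to 2 (valence 4) → 2 H
  atom 12: C, bond orders sum to 3 (valence 4) → 1 H
  atom 13: C, bond orders sum to 1 (valence 4) → 3 H
  atom 14: O, bond orders sum to 1 (valence 2) → 1 H
Totals → C:10, H:19, Cl:1, O:3.

C10H19ClO3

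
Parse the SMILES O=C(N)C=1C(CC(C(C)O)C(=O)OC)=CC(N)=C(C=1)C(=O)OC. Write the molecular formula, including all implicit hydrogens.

C15H20N2O6

Walk through each heavy atom and fill implicit hydrogens from standard valence (C 4, N 3, O 2, S 2, halogen 1):
  atom 1: O, bond orders sum to 2 (valence 2) → 0 H
  atom 2: C, bond orders sum to 4 (valence 4) → 0 H
  atom 3: N, bond orders sum to 1 (valence 3) → 2 H
  atom 4: C, bond orders sum to 4 (valence 4) → 0 H
  atom 5: C, bond orders sum to 4 (valence 4) → 0 H
  atom 6: C, bond orders sum to 2 (valence 4) → 2 H
  atom 7: C, bond orders sum to 3 (valence 4) → 1 H
  atom 8: C, bond orders sum to 3 (valence 4) → 1 H
  atom 9: C, bond orders sum to 1 (valence 4) → 3 H
  atom 10: O, bond orders sum to 1 (valence 2) → 1 H
  atom 11: C, bond orders sum to 4 (valence 4) → 0 H
  atom 12: O, bond orders sum to 2 (valence 2) → 0 H
  atom 13: O, bond orders sum to 2 (valence 2) → 0 H
  atom 14: C, bond orders sum to 1 (valence 4) → 3 H
  atom 15: C, bond orders sum to 3 (valence 4) → 1 H
  atom 16: C, bond orders sum to 4 (valence 4) → 0 H
  atom 17: N, bond orders sum to 1 (valence 3) → 2 H
  atom 18: C, bond orders sum to 4 (valence 4) → 0 H
  atom 19: C, bond orders sum to 3 (valence 4) → 1 H
  atom 20: C, bond orders sum to 4 (valence 4) → 0 H
  atom 21: O, bond orders sum to 2 (valence 2) → 0 H
  atom 22: O, bond orders sum to 2 (valence 2) → 0 H
  atom 23: C, bond orders sum to 1 (valence 4) → 3 H
Totals → C:15, H:20, N:2, O:6.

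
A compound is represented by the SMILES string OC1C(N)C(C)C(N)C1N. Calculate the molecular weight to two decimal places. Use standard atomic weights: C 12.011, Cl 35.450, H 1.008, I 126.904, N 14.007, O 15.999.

145.21 g/mol

First, the molecular formula is C6H15N3O (counting implicit H from valence).
  C: 6 × 12.011 = 72.066
  H: 15 × 1.008 = 15.120
  N: 3 × 14.007 = 42.021
  O: 1 × 15.999 = 15.999
Sum: 6×12.011 + 15×1.008 + 3×14.007 + 1×15.999 = 145.206 → 145.21 g/mol.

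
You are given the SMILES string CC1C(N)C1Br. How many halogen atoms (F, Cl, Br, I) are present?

1

Halogen atoms appear at heavy-atom position 6 (1×Br).
Other groups present: 1 primary amine.
Halogen count: 1.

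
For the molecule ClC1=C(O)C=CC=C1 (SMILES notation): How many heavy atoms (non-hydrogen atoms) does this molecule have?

Every atom symbol written in the SMILES (organic subset) is one heavy atom; implicit H are not written.
Heavy atoms by element → C:6, Cl:1, O:1.
Total: 8.

8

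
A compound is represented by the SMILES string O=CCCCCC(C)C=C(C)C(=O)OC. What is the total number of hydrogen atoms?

20

Walk through each heavy atom and fill implicit hydrogens from standard valence (C 4, N 3, O 2, S 2, halogen 1):
  atom 1: O, bond orders sum to 2 (valence 2) → 0 H
  atom 2: C, bond orders sum to 3 (valence 4) → 1 H
  atom 3: C, bond orders sum to 2 (valence 4) → 2 H
  atom 4: C, bond orders sum to 2 (valence 4) → 2 H
  atom 5: C, bond orders sum to 2 (valence 4) → 2 H
  atom 6: C, bond orders sum to 2 (valence 4) → 2 H
  atom 7: C, bond orders sum to 3 (valence 4) → 1 H
  atom 8: C, bond orders sum to 1 (valence 4) → 3 H
  atom 9: C, bond orders sum to 3 (valence 4) → 1 H
  atom 10: C, bond orders sum to 4 (valence 4) → 0 H
  atom 11: C, bond orders sum to 1 (valence 4) → 3 H
  atom 12: C, bond orders sum to 4 (valence 4) → 0 H
  atom 13: O, bond orders sum to 2 (valence 2) → 0 H
  atom 14: O, bond orders sum to 2 (valence 2) → 0 H
  atom 15: C, bond orders sum to 1 (valence 4) → 3 H
Total hydrogens: 20.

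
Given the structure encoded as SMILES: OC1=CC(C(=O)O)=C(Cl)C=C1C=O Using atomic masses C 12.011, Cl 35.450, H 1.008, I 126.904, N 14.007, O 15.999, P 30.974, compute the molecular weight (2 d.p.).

First, the molecular formula is C8H5ClO4 (counting implicit H from valence).
  C: 8 × 12.011 = 96.088
  Cl: 1 × 35.450 = 35.450
  H: 5 × 1.008 = 5.040
  O: 4 × 15.999 = 63.996
Sum: 8×12.011 + 1×35.450 + 5×1.008 + 4×15.999 = 200.574 → 200.57 g/mol.

200.57 g/mol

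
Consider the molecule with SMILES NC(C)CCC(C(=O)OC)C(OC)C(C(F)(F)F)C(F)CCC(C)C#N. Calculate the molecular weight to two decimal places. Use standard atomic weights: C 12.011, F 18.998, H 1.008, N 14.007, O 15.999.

384.41 g/mol

First, the molecular formula is C17H28F4N2O3 (counting implicit H from valence).
  C: 17 × 12.011 = 204.187
  F: 4 × 18.998 = 75.992
  H: 28 × 1.008 = 28.224
  N: 2 × 14.007 = 28.014
  O: 3 × 15.999 = 47.997
Sum: 17×12.011 + 4×18.998 + 28×1.008 + 2×14.007 + 3×15.999 = 384.414 → 384.41 g/mol.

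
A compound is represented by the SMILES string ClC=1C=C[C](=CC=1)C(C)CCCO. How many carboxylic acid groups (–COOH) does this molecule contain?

0

Scan the SMILES for the carboxylic acid motif — none present.
Groups that are present: 1 hydroxyl.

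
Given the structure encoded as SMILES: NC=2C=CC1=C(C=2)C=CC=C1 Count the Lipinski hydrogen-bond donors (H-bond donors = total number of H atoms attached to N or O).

Donors: find every N or O and count the H atoms it carries.
  atom 1 (N): bond orders sum to 1 → 2 H
Lipinski HBD = 2.

2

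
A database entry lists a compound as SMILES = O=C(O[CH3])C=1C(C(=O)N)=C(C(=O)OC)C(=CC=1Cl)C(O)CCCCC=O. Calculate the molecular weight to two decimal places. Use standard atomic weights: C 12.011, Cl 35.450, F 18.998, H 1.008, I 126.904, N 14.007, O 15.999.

First, the molecular formula is C17H20ClNO7 (counting implicit H from valence).
  C: 17 × 12.011 = 204.187
  Cl: 1 × 35.450 = 35.450
  H: 20 × 1.008 = 20.160
  N: 1 × 14.007 = 14.007
  O: 7 × 15.999 = 111.993
Sum: 17×12.011 + 1×35.450 + 20×1.008 + 1×14.007 + 7×15.999 = 385.797 → 385.80 g/mol.

385.80 g/mol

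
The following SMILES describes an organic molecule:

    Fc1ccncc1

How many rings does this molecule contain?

In SMILES, each pair of matching ring-closure digits denotes one ring-closing bond; the number of such bonds equals the number of independent rings.
Ring-closure bonds here: 1.

1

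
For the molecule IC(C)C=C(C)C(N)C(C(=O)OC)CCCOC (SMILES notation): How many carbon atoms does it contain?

13

Count every carbon token in the SMILES (each C, including those in ring-closure positions and inside branches).
Carbon count: 13.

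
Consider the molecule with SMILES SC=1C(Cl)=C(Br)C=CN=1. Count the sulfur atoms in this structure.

1

Scan the SMILES for S atoms (remember two-letter symbols like Cl and Br are single atoms).
Sulfur count: 1.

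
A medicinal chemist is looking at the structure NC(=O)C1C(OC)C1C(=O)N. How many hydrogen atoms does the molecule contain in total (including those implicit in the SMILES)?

Walk through each heavy atom and fill implicit hydrogens from standard valence (C 4, N 3, O 2, S 2, halogen 1):
  atom 1: N, bond orders sum to 1 (valence 3) → 2 H
  atom 2: C, bond orders sum to 4 (valence 4) → 0 H
  atom 3: O, bond orders sum to 2 (valence 2) → 0 H
  atom 4: C, bond orders sum to 3 (valence 4) → 1 H
  atom 5: C, bond orders sum to 3 (valence 4) → 1 H
  atom 6: O, bond orders sum to 2 (valence 2) → 0 H
  atom 7: C, bond orders sum to 1 (valence 4) → 3 H
  atom 8: C, bond orders sum to 3 (valence 4) → 1 H
  atom 9: C, bond orders sum to 4 (valence 4) → 0 H
  atom 10: O, bond orders sum to 2 (valence 2) → 0 H
  atom 11: N, bond orders sum to 1 (valence 3) → 2 H
Total hydrogens: 10.

10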